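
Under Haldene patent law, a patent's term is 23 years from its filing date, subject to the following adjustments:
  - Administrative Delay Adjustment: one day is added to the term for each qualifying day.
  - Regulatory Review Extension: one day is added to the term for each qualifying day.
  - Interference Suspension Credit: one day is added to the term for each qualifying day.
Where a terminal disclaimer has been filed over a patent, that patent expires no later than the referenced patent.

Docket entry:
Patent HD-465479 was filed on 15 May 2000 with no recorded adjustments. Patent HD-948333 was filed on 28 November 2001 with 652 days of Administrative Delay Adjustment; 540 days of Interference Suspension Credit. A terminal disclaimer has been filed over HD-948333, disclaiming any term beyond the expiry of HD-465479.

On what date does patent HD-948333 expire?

Natural term of HD-948333:
  Base: filing + 23 years → 28 November 2024.
  Administrative Delay Adjustment: +652 days → 11 September 2026.
  Interference Suspension Credit: +540 days → 4 March 2028.
Expiry of referenced patent HD-465479:
  Base: filing + 23 years → 15 May 2023.
Terminal disclaimer: HD-948333 expires on the earlier of 4 March 2028 and 15 May 2023.

2023-05-15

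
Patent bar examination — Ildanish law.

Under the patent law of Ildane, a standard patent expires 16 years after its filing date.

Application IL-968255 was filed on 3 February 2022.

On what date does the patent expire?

February 3, 2038

Filing date + 16 years → 3 February 2038.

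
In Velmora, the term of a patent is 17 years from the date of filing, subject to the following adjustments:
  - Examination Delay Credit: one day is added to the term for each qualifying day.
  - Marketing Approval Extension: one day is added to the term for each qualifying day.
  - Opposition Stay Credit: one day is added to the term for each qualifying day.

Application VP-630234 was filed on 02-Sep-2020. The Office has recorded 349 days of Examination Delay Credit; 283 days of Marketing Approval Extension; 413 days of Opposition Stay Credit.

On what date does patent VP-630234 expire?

Base term: filing date + 17 years → 2 September 2037.
Examination Delay Credit: +349 days → 17 August 2038.
Marketing Approval Extension: +283 days → 27 May 2039.
Opposition Stay Credit: +413 days → 13 July 2040.

July 13, 2040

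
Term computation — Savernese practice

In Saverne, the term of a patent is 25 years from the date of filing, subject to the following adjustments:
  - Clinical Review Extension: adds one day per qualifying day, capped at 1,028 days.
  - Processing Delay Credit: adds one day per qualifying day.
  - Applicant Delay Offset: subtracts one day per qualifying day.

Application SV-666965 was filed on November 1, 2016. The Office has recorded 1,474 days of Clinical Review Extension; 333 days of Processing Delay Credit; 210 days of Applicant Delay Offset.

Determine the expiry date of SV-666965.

December 26, 2044

Base term: filing date + 25 years → 1 November 2041.
Clinical Review Extension: 1474 days claimed exceeds the 1028-day cap, so +1028 days → 25 August 2044.
Processing Delay Credit: +333 days → 24 July 2045.
Applicant Delay Offset: −210 days → 26 December 2044.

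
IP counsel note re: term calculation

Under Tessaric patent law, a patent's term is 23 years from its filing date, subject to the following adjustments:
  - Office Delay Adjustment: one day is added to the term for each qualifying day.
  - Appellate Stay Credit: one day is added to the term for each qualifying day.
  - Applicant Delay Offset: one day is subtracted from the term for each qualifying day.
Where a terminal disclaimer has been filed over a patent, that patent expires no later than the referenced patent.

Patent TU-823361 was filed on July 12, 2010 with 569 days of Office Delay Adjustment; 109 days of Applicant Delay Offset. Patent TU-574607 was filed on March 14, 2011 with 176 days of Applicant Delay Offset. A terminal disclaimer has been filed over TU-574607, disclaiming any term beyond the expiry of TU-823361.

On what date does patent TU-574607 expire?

Natural term of TU-574607:
  Base: filing + 23 years → 14 March 2034.
  Applicant Delay Offset: −176 days → 19 September 2033.
Expiry of referenced patent TU-823361:
  Base: filing + 23 years → 12 July 2033.
  Office Delay Adjustment: +569 days → 1 February 2035.
  Applicant Delay Offset: −109 days → 15 October 2034.
Terminal disclaimer: TU-574607 expires on the earlier of 19 September 2033 and 15 October 2034.

2033-09-19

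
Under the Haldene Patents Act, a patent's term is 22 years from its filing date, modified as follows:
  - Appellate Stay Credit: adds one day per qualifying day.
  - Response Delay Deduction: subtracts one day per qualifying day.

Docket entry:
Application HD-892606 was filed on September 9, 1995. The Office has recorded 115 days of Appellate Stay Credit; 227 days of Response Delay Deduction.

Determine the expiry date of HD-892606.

2017-05-20

Base term: filing date + 22 years → 9 September 2017.
Appellate Stay Credit: +115 days → 2 January 2018.
Response Delay Deduction: −227 days → 20 May 2017.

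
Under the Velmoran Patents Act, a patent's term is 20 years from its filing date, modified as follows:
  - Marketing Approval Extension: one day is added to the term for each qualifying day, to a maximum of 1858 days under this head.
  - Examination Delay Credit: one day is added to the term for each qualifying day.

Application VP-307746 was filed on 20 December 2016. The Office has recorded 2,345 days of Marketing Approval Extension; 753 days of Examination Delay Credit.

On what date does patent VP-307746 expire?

February 13, 2044

Base term: filing date + 20 years → 20 December 2036.
Marketing Approval Extension: 2345 days claimed exceeds the 1858-day cap, so +1858 days → 21 January 2042.
Examination Delay Credit: +753 days → 13 February 2044.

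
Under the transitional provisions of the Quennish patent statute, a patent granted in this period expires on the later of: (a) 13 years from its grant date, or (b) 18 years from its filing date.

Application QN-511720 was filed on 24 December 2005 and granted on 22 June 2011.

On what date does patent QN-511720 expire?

2024-06-22

(a) grant + 13 years → 22 June 2024.
(b) filing + 18 years → 24 December 2023.
Later of the two: 22 June 2024.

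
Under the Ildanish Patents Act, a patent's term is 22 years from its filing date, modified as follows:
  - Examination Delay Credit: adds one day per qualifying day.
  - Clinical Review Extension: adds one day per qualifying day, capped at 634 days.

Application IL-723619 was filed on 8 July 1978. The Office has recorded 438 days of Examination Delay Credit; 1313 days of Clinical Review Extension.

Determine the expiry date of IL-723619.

June 15, 2003

Base term: filing date + 22 years → 8 July 2000.
Examination Delay Credit: +438 days → 19 September 2001.
Clinical Review Extension: 1313 days claimed exceeds the 634-day cap, so +634 days → 15 June 2003.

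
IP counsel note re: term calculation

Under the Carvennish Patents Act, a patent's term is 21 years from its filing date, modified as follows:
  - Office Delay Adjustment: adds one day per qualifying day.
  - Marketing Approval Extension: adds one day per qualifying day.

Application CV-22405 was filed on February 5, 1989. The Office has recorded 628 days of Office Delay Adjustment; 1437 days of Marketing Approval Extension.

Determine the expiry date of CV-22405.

October 2, 2015

Base term: filing date + 21 years → 5 February 2010.
Office Delay Adjustment: +628 days → 26 October 2011.
Marketing Approval Extension: +1437 days → 2 October 2015.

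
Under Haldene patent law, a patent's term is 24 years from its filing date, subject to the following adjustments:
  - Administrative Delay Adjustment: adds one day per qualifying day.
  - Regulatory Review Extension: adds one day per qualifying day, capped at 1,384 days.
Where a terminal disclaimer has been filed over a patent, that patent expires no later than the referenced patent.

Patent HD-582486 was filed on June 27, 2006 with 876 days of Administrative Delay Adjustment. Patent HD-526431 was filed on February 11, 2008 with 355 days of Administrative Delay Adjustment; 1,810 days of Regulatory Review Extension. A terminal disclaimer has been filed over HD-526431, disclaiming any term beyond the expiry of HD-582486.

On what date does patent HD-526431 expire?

2032-11-19

Natural term of HD-526431:
  Base: filing + 24 years → 11 February 2032.
  Administrative Delay Adjustment: +355 days → 31 January 2033.
  Regulatory Review Extension: 1810 days claimed exceeds the 1384-day cap, so +1384 days → 15 November 2036.
Expiry of referenced patent HD-582486:
  Base: filing + 24 years → 27 June 2030.
  Administrative Delay Adjustment: +876 days → 19 November 2032.
Terminal disclaimer: HD-526431 expires on the earlier of 15 November 2036 and 19 November 2032.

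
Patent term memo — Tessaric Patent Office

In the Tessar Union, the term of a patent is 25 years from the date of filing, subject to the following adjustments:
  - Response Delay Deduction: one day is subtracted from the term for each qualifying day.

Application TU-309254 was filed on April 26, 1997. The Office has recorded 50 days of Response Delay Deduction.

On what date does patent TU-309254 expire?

Base term: filing date + 25 years → 26 April 2022.
Response Delay Deduction: −50 days → 7 March 2022.

March 7, 2022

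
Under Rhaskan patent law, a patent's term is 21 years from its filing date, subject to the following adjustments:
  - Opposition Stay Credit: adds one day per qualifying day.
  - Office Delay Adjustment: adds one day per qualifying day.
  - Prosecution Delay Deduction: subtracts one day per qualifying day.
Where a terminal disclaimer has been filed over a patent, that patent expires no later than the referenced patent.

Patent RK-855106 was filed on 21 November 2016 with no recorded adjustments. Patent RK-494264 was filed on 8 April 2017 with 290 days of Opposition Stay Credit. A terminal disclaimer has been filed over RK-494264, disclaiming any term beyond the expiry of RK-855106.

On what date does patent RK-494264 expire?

2037-11-21

Natural term of RK-494264:
  Base: filing + 21 years → 8 April 2038.
  Opposition Stay Credit: +290 days → 23 January 2039.
Expiry of referenced patent RK-855106:
  Base: filing + 21 years → 21 November 2037.
Terminal disclaimer: RK-494264 expires on the earlier of 23 January 2039 and 21 November 2037.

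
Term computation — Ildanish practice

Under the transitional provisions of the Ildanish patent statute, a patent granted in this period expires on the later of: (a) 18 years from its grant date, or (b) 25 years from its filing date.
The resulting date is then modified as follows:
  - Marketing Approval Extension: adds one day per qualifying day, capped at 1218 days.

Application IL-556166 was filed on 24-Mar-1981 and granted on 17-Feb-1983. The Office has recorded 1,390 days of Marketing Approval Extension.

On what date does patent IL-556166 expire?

2009-07-24

(a) grant + 18 years → 17 February 2001.
(b) filing + 25 years → 24 March 2006.
Later of the two: 24 March 2006.
Marketing Approval Extension: 1390 days claimed exceeds the 1218-day cap, so +1218 days → 24 July 2009.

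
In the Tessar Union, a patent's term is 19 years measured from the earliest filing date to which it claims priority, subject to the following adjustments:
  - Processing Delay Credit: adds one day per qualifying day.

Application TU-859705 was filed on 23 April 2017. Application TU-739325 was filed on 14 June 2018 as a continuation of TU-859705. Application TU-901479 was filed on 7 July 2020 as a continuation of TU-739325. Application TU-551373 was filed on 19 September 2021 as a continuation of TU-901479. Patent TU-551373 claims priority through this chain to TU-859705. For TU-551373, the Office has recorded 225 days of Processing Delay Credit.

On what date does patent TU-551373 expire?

2036-12-04

Earliest priority filing: 23 April 2017.
Base term: 23 April 2017 + 19 years → 23 April 2036.
Processing Delay Credit: +225 days → 4 December 2036.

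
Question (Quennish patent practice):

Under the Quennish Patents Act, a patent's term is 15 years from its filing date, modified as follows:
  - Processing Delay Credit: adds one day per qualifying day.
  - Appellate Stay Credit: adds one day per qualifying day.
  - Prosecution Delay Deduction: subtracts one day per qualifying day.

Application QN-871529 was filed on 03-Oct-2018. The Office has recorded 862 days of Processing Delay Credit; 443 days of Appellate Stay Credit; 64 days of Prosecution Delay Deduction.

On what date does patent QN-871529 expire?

Base term: filing date + 15 years → 3 October 2033.
Processing Delay Credit: +862 days → 12 February 2036.
Appellate Stay Credit: +443 days → 30 April 2037.
Prosecution Delay Deduction: −64 days → 25 February 2037.

February 25, 2037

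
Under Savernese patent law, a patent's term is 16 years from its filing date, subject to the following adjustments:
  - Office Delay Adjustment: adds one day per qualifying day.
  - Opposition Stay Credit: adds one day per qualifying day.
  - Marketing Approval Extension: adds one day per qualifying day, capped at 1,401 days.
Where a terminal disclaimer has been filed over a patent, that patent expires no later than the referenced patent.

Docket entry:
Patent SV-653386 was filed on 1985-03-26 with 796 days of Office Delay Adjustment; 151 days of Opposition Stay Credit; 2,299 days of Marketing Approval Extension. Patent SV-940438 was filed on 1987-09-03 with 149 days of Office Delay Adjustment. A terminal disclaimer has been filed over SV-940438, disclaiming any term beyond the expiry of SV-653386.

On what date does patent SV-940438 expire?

January 30, 2004

Natural term of SV-940438:
  Base: filing + 16 years → 3 September 2003.
  Office Delay Adjustment: +149 days → 30 January 2004.
Expiry of referenced patent SV-653386:
  Base: filing + 16 years → 26 March 2001.
  Office Delay Adjustment: +796 days → 31 May 2003.
  Opposition Stay Credit: +151 days → 29 October 2003.
  Marketing Approval Extension: 2299 days claimed exceeds the 1401-day cap, so +1401 days → 30 August 2007.
Terminal disclaimer: SV-940438 expires on the earlier of 30 January 2004 and 30 August 2007.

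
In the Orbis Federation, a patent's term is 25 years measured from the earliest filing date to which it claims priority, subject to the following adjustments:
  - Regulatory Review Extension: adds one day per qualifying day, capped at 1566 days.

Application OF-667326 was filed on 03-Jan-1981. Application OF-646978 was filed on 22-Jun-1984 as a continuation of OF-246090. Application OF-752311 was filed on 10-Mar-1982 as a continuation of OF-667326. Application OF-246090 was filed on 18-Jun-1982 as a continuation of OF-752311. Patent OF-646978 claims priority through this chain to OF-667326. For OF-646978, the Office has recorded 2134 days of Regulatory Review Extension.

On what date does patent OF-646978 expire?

2010-04-18

Earliest priority filing: 3 January 1981.
Base term: 3 January 1981 + 25 years → 3 January 2006.
Regulatory Review Extension: 2134 days claimed exceeds the 1566-day cap, so +1566 days → 18 April 2010.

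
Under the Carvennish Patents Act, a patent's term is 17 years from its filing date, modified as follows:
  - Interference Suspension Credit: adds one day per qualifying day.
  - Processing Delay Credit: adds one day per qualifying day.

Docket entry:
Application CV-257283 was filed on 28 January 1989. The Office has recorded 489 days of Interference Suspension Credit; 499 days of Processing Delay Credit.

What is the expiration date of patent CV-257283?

2008-10-12

Base term: filing date + 17 years → 28 January 2006.
Interference Suspension Credit: +489 days → 1 June 2007.
Processing Delay Credit: +499 days → 12 October 2008.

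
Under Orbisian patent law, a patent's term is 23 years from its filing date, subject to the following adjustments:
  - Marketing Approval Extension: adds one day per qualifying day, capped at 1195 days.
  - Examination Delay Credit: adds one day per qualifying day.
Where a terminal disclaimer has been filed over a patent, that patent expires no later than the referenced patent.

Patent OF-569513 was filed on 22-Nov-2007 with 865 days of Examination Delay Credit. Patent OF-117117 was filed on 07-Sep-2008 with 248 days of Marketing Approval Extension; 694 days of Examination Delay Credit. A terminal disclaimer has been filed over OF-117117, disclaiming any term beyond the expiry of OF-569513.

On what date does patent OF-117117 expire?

April 5, 2033

Natural term of OF-117117:
  Base: filing + 23 years → 7 September 2031.
  Marketing Approval Extension: 248 days (within the 1195-day cap) → +248 days → 12 May 2032.
  Examination Delay Credit: +694 days → 6 April 2034.
Expiry of referenced patent OF-569513:
  Base: filing + 23 years → 22 November 2030.
  Examination Delay Credit: +865 days → 5 April 2033.
Terminal disclaimer: OF-117117 expires on the earlier of 6 April 2034 and 5 April 2033.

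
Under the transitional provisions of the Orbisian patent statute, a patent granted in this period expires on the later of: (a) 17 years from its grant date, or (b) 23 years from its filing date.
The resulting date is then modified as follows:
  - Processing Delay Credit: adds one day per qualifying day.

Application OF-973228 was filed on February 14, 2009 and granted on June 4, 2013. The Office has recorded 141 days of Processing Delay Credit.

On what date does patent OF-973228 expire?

2032-07-04

(a) grant + 17 years → 4 June 2030.
(b) filing + 23 years → 14 February 2032.
Later of the two: 14 February 2032.
Processing Delay Credit: +141 days → 4 July 2032.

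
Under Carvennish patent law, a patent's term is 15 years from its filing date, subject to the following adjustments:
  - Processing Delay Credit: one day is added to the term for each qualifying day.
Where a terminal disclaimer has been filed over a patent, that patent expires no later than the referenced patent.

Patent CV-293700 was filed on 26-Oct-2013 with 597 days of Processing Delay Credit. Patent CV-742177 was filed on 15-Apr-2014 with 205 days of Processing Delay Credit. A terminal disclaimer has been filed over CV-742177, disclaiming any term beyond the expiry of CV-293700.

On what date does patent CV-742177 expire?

November 6, 2029

Natural term of CV-742177:
  Base: filing + 15 years → 15 April 2029.
  Processing Delay Credit: +205 days → 6 November 2029.
Expiry of referenced patent CV-293700:
  Base: filing + 15 years → 26 October 2028.
  Processing Delay Credit: +597 days → 15 June 2030.
Terminal disclaimer: CV-742177 expires on the earlier of 6 November 2029 and 15 June 2030.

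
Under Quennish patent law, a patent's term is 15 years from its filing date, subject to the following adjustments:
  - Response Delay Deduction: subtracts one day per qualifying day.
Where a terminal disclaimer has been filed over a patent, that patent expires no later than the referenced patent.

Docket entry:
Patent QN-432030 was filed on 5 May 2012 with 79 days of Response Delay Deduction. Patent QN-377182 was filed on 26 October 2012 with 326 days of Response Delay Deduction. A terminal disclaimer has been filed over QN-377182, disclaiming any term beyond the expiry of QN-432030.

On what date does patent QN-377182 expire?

Natural term of QN-377182:
  Base: filing + 15 years → 26 October 2027.
  Response Delay Deduction: −326 days → 4 December 2026.
Expiry of referenced patent QN-432030:
  Base: filing + 15 years → 5 May 2027.
  Response Delay Deduction: −79 days → 15 February 2027.
Terminal disclaimer: QN-377182 expires on the earlier of 4 December 2026 and 15 February 2027.

December 4, 2026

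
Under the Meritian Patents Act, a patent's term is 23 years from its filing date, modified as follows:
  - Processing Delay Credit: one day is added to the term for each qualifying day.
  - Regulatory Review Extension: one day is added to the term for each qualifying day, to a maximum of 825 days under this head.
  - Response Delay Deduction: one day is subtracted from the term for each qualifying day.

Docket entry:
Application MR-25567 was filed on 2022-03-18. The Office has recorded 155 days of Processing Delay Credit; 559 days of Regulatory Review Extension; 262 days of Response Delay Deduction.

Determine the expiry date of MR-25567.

Base term: filing date + 23 years → 18 March 2045.
Processing Delay Credit: +155 days → 20 August 2045.
Regulatory Review Extension: 559 days (within the 825-day cap) → +559 days → 2 March 2047.
Response Delay Deduction: −262 days → 13 June 2046.

2046-06-13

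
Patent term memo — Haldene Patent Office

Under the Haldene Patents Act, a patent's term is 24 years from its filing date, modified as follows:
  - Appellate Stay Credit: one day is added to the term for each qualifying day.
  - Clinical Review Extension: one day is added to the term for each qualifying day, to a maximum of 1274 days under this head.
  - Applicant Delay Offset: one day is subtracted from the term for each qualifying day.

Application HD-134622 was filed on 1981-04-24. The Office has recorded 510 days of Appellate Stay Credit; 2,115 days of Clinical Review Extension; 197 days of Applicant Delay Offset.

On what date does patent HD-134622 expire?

Base term: filing date + 24 years → 24 April 2005.
Appellate Stay Credit: +510 days → 16 September 2006.
Clinical Review Extension: 2115 days claimed exceeds the 1274-day cap, so +1274 days → 13 March 2010.
Applicant Delay Offset: −197 days → 28 August 2009.

2009-08-28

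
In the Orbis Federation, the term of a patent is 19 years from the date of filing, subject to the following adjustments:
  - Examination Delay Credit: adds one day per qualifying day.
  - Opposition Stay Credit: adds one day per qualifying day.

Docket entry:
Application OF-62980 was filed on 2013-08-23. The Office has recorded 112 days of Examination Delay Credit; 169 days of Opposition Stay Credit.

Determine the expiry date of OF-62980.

Base term: filing date + 19 years → 23 August 2032.
Examination Delay Credit: +112 days → 13 December 2032.
Opposition Stay Credit: +169 days → 31 May 2033.

2033-05-31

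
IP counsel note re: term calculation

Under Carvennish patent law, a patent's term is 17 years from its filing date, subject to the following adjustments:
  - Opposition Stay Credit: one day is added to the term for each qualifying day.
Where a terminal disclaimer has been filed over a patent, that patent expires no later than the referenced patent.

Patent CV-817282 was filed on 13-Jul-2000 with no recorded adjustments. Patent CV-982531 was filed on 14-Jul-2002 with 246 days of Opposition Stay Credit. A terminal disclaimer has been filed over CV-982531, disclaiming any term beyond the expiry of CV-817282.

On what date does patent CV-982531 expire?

2017-07-13

Natural term of CV-982531:
  Base: filing + 17 years → 14 July 2019.
  Opposition Stay Credit: +246 days → 16 March 2020.
Expiry of referenced patent CV-817282:
  Base: filing + 17 years → 13 July 2017.
Terminal disclaimer: CV-982531 expires on the earlier of 16 March 2020 and 13 July 2017.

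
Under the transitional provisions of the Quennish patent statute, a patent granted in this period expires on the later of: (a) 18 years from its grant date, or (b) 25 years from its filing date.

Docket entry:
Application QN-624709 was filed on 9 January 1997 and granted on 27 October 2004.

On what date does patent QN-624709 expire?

2022-10-27

(a) grant + 18 years → 27 October 2022.
(b) filing + 25 years → 9 January 2022.
Later of the two: 27 October 2022.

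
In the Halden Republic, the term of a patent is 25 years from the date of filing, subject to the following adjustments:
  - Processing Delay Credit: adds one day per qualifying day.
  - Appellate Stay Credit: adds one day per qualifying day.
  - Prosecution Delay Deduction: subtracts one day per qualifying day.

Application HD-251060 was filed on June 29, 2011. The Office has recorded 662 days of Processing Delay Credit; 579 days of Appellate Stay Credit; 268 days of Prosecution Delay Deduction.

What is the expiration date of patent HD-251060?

Base term: filing date + 25 years → 29 June 2036.
Processing Delay Credit: +662 days → 22 April 2038.
Appellate Stay Credit: +579 days → 22 November 2039.
Prosecution Delay Deduction: −268 days → 27 February 2039.

2039-02-27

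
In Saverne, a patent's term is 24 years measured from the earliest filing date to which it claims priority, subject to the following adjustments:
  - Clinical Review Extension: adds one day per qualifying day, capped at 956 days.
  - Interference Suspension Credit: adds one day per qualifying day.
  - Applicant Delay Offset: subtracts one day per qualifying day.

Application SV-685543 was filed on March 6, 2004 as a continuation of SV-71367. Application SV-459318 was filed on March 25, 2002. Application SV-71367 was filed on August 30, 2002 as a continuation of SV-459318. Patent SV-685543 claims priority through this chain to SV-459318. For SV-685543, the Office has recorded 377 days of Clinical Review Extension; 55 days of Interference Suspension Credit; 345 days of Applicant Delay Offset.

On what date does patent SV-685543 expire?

2026-06-20

Earliest priority filing: 25 March 2002.
Base term: 25 March 2002 + 24 years → 25 March 2026.
Clinical Review Extension: 377 days (within the 956-day cap) → +377 days → 6 April 2027.
Interference Suspension Credit: +55 days → 31 May 2027.
Applicant Delay Offset: −345 days → 20 June 2026.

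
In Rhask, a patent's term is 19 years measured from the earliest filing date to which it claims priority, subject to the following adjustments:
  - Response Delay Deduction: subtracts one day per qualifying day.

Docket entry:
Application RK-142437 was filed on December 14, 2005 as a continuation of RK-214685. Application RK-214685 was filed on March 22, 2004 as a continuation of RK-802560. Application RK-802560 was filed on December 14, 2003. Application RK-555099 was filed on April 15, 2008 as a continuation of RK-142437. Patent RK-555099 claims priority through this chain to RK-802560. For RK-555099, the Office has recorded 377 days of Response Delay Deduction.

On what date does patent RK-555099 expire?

Earliest priority filing: 14 December 2003.
Base term: 14 December 2003 + 19 years → 14 December 2022.
Response Delay Deduction: −377 days → 2 December 2021.

December 2, 2021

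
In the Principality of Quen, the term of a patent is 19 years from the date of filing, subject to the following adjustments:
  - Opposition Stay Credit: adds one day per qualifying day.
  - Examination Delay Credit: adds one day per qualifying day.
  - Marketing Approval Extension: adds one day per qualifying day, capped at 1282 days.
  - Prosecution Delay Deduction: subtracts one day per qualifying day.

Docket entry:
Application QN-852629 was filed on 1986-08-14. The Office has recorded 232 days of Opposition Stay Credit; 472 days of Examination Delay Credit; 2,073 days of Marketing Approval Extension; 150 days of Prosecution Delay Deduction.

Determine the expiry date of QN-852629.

August 24, 2010

Base term: filing date + 19 years → 14 August 2005.
Opposition Stay Credit: +232 days → 3 April 2006.
Examination Delay Credit: +472 days → 19 July 2007.
Marketing Approval Extension: 2073 days claimed exceeds the 1282-day cap, so +1282 days → 21 January 2011.
Prosecution Delay Deduction: −150 days → 24 August 2010.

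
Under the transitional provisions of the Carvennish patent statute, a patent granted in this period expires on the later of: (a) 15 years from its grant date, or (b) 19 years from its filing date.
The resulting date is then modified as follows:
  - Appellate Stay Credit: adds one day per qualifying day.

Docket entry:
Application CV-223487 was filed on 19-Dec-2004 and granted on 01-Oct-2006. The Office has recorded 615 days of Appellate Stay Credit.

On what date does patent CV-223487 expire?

(a) grant + 15 years → 1 October 2021.
(b) filing + 19 years → 19 December 2023.
Later of the two: 19 December 2023.
Appellate Stay Credit: +615 days → 25 August 2025.

August 25, 2025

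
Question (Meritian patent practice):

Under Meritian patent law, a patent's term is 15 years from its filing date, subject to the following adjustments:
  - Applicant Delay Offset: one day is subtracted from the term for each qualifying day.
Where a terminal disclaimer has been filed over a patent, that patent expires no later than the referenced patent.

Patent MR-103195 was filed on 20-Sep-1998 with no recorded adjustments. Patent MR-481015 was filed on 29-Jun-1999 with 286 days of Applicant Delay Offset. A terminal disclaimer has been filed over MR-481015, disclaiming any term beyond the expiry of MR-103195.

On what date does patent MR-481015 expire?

Natural term of MR-481015:
  Base: filing + 15 years → 29 June 2014.
  Applicant Delay Offset: −286 days → 16 September 2013.
Expiry of referenced patent MR-103195:
  Base: filing + 15 years → 20 September 2013.
Terminal disclaimer: MR-481015 expires on the earlier of 16 September 2013 and 20 September 2013.

2013-09-16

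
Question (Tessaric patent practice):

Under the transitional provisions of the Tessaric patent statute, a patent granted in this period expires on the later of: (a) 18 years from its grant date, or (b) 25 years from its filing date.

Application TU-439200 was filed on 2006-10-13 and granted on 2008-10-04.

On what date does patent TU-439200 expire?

(a) grant + 18 years → 4 October 2026.
(b) filing + 25 years → 13 October 2031.
Later of the two: 13 October 2031.

October 13, 2031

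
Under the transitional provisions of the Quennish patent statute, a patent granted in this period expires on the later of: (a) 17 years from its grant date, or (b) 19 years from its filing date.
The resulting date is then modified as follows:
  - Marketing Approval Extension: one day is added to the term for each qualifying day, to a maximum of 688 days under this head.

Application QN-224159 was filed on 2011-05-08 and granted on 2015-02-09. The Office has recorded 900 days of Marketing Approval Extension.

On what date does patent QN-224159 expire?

December 28, 2033

(a) grant + 17 years → 9 February 2032.
(b) filing + 19 years → 8 May 2030.
Later of the two: 9 February 2032.
Marketing Approval Extension: 900 days claimed exceeds the 688-day cap, so +688 days → 28 December 2033.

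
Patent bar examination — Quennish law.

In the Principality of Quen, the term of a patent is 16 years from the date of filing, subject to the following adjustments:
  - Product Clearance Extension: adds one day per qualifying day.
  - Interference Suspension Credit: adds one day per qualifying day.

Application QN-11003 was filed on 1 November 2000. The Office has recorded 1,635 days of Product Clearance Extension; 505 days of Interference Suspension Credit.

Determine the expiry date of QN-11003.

Base term: filing date + 16 years → 1 November 2016.
Product Clearance Extension: +1635 days → 24 April 2021.
Interference Suspension Credit: +505 days → 11 September 2022.

September 11, 2022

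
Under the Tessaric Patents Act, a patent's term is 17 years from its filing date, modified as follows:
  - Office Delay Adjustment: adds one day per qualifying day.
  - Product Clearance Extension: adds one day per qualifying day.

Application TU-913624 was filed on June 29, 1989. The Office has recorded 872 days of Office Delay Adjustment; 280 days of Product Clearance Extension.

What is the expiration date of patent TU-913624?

2009-08-24

Base term: filing date + 17 years → 29 June 2006.
Office Delay Adjustment: +872 days → 17 November 2008.
Product Clearance Extension: +280 days → 24 August 2009.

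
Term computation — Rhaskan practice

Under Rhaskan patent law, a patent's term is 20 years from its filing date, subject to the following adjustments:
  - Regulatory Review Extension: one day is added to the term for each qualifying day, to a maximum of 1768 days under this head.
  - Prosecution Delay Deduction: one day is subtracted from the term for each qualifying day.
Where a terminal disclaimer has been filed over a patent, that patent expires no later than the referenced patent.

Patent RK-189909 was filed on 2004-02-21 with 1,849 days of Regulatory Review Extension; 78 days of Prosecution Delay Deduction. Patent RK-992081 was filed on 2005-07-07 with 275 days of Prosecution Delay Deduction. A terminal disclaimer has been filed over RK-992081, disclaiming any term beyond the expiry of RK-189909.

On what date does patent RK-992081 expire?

October 5, 2024

Natural term of RK-992081:
  Base: filing + 20 years → 7 July 2025.
  Prosecution Delay Deduction: −275 days → 5 October 2024.
Expiry of referenced patent RK-189909:
  Base: filing + 20 years → 21 February 2024.
  Regulatory Review Extension: 1849 days claimed exceeds the 1768-day cap, so +1768 days → 24 December 2028.
  Prosecution Delay Deduction: −78 days → 7 October 2028.
Terminal disclaimer: RK-992081 expires on the earlier of 5 October 2024 and 7 October 2028.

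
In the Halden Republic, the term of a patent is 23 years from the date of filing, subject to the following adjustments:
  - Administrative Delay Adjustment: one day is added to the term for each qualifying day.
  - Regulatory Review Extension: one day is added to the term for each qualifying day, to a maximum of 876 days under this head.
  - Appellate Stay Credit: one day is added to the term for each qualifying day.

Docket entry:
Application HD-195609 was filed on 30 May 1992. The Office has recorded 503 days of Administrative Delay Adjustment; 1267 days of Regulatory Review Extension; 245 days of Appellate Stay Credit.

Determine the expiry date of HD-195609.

Base term: filing date + 23 years → 30 May 2015.
Administrative Delay Adjustment: +503 days → 14 October 2016.
Regulatory Review Extension: 1267 days claimed exceeds the 876-day cap, so +876 days → 9 March 2019.
Appellate Stay Credit: +245 days → 9 November 2019.

November 9, 2019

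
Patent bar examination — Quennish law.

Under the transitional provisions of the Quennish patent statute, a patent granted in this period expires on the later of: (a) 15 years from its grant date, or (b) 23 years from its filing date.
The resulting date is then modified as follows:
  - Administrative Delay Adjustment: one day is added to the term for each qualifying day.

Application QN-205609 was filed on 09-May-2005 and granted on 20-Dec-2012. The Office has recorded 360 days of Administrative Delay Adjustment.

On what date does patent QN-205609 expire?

2029-05-04

(a) grant + 15 years → 20 December 2027.
(b) filing + 23 years → 9 May 2028.
Later of the two: 9 May 2028.
Administrative Delay Adjustment: +360 days → 4 May 2029.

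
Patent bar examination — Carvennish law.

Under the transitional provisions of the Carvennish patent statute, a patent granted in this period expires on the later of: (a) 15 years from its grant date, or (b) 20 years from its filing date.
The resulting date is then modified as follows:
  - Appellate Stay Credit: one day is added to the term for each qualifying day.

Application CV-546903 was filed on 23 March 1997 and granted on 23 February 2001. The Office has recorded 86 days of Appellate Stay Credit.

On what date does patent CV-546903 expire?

(a) grant + 15 years → 23 February 2016.
(b) filing + 20 years → 23 March 2017.
Later of the two: 23 March 2017.
Appellate Stay Credit: +86 days → 17 June 2017.

2017-06-17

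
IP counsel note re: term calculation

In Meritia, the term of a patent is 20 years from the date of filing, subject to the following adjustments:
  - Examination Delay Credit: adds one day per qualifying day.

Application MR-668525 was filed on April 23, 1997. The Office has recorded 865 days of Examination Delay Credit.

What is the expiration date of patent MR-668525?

Base term: filing date + 20 years → 23 April 2017.
Examination Delay Credit: +865 days → 5 September 2019.

September 5, 2019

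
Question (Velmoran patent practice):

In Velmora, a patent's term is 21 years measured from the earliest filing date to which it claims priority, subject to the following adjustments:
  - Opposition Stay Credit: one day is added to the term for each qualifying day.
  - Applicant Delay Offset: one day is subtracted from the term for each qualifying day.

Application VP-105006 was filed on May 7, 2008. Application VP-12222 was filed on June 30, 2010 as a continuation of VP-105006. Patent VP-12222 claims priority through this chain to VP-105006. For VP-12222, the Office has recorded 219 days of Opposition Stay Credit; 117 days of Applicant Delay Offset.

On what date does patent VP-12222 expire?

Earliest priority filing: 7 May 2008.
Base term: 7 May 2008 + 21 years → 7 May 2029.
Opposition Stay Credit: +219 days → 12 December 2029.
Applicant Delay Offset: −117 days → 17 August 2029.

2029-08-17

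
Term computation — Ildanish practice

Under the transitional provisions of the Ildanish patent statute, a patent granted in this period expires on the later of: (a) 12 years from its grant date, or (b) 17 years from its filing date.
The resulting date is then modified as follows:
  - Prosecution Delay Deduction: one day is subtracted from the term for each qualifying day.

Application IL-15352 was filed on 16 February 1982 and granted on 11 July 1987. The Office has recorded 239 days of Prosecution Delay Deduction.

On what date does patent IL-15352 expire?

1998-11-14

(a) grant + 12 years → 11 July 1999.
(b) filing + 17 years → 16 February 1999.
Later of the two: 11 July 1999.
Prosecution Delay Deduction: −239 days → 14 November 1998.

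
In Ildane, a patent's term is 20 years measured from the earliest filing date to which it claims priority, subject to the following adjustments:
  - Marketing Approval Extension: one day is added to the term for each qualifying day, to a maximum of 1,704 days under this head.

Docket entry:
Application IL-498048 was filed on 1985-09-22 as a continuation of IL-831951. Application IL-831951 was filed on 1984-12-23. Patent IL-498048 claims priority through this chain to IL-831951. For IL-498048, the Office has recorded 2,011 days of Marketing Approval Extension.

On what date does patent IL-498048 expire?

August 23, 2009

Earliest priority filing: 23 December 1984.
Base term: 23 December 1984 + 20 years → 23 December 2004.
Marketing Approval Extension: 2011 days claimed exceeds the 1704-day cap, so +1704 days → 23 August 2009.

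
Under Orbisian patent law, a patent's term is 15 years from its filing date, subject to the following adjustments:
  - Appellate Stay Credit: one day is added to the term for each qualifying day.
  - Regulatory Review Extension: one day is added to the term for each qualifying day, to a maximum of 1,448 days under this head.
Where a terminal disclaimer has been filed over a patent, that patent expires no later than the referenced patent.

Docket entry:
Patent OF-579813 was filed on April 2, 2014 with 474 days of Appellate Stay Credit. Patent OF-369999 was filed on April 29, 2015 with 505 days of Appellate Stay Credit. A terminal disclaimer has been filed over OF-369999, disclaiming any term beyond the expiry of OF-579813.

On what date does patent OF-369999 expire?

2030-07-20

Natural term of OF-369999:
  Base: filing + 15 years → 29 April 2030.
  Appellate Stay Credit: +505 days → 16 September 2031.
Expiry of referenced patent OF-579813:
  Base: filing + 15 years → 2 April 2029.
  Appellate Stay Credit: +474 days → 20 July 2030.
Terminal disclaimer: OF-369999 expires on the earlier of 16 September 2031 and 20 July 2030.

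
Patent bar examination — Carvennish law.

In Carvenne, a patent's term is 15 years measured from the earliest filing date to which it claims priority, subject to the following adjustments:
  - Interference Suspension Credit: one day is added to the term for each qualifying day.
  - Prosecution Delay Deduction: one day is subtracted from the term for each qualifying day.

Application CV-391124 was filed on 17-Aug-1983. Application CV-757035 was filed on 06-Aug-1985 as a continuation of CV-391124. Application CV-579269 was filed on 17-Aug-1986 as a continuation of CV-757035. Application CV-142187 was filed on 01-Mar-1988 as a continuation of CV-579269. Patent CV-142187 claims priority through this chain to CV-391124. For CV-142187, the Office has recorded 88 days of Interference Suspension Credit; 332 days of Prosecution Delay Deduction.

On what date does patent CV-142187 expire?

1997-12-16

Earliest priority filing: 17 August 1983.
Base term: 17 August 1983 + 15 years → 17 August 1998.
Interference Suspension Credit: +88 days → 13 November 1998.
Prosecution Delay Deduction: −332 days → 16 December 1997.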